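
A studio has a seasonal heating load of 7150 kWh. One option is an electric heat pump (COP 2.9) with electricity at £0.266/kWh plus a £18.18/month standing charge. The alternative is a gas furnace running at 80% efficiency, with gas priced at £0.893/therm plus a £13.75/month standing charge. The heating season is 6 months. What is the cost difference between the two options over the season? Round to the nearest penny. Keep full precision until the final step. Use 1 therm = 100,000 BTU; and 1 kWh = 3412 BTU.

£410.09

Heat load = 7150 kWh × 3412 = 24,395,800 BTU
Gas: input = 24,395,800 / 0.80 = 30,494,750 BTU = 304.9 therm → 304.9 × £0.893 = £272.32; + 6 × £13.75 standing = £354.82
Heat pump: 24,395,800 BTU / 3412 = 7,150 kWh heat; / 2.9 = 2,466 kWh in → × £0.266 = £655.83; + 6 × £18.18 standing = £764.91
Difference = |£354.82 − £764.91| = £410.09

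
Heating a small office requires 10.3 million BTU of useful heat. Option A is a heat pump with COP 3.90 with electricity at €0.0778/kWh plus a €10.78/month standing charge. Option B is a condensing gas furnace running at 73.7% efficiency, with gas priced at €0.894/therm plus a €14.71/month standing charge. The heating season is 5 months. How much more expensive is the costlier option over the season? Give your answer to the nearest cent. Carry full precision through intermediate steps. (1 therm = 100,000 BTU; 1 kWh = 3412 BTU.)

Heat load = 10.3 × 10⁶ BTU = 10,300,000 BTU
Gas: input = 10,300,000 / 0.737 = 13,975,577 BTU = 139.8 therm → 139.8 × €0.894 = €124.94; + 5 × €14.71 standing = €198.49
Heat pump: 10,300,000 BTU / 3412 = 3,019 kWh heat; / 3.90 = 774 kWh in → × €0.0778 = €60.22; + 5 × €10.78 standing = €114.12
Difference = |€198.49 − €114.12| = €84.37

€84.37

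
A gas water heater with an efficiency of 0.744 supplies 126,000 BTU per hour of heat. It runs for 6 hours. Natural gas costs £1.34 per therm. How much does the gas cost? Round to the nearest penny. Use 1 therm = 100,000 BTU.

£13.62

Heat delivered = 126,000 BTU/h × 6 h = 756,000 BTU
Gas input = 756,000 / 0.744 = 1,016,129 BTU
= 1,016,129 / 100,000 = 10.16 therm
Cost = 10.16 × £1.34/therm = £13.62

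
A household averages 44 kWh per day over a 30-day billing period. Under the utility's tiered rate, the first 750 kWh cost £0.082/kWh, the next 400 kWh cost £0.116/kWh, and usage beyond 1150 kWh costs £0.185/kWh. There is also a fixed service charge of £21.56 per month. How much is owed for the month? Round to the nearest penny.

£160.91

Usage = 44 kWh/day × 30 days = 1320 kWh
First 750 kWh × £0.082 = £61.50
Next 400 kWh × £0.116 = £46.40
Remaining 170 kWh × £0.185 = £31.45
Energy charge = £139.35; + service £21.56 = £160.91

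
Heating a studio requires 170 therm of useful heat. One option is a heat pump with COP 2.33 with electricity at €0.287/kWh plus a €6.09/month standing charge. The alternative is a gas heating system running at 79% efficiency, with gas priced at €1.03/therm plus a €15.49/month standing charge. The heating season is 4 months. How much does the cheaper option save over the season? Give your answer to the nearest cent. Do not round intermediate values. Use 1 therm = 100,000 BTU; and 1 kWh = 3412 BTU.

€354.47

Heat load = 170 therm × 100,000 = 17,000,000 BTU
Gas: input = 17,000,000 / 0.79 = 21,518,987 BTU = 215.2 therm → 215.2 × €1.03 = €221.65; + 4 × €15.49 standing = €283.61
Heat pump: 17,000,000 BTU / 3412 = 4,982 kWh heat; / 2.33 = 2,138 kWh in → × €0.287 = €613.71; + 4 × €6.09 standing = €638.07
Difference = |€283.61 − €638.07| = €354.47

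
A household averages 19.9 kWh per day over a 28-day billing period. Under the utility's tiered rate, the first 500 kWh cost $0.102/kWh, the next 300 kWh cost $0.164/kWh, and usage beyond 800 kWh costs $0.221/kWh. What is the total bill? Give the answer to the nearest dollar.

$60

Usage = 19.9 kWh/day × 28 days = 557.2 kWh
First 500 kWh × $0.102 = $51.00
Next 57.2 kWh × $0.164 = $9.38
Remaining tier: 0 kWh (not reached)
Total = $60.38 ≈ $60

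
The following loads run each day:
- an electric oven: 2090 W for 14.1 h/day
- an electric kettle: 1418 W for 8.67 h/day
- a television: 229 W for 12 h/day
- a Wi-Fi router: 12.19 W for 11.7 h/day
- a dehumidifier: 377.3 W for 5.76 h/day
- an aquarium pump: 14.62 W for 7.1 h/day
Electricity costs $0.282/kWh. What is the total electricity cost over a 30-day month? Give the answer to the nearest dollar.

$397

electric oven: 2090 W × 14.1 h × 30 d = 884,070 Wh = 884.1 kWh
electric kettle: 1418 W × 8.67 h × 30 d = 368,822 Wh = 368.8 kWh
television: 229 W × 12 h × 30 d = 82,440 Wh = 82.44 kWh
Wi-Fi router: 12.19 W × 11.7 h × 30 d = 4,279 Wh = 4.279 kWh
dehumidifier: 377.3 W × 5.76 h × 30 d = 65,197 Wh = 65.2 kWh
aquarium pump: 14.62 W × 7.1 h × 30 d = 3,114 Wh = 3.114 kWh
Total energy = 884.1 + 368.8 + 82.44 + 4.279 + 65.2 + 3.114 = 1,408 kWh
Cost = 1,408 kWh × $0.282 = $397.03 ≈ $397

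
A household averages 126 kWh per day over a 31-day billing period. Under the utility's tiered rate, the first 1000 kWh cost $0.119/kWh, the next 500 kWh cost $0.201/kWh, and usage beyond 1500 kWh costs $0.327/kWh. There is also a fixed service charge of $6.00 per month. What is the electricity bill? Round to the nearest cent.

Usage = 126 kWh/day × 31 days = 3906 kWh
First 1000 kWh × $0.119 = $119.00
Next 500 kWh × $0.201 = $100.50
Remaining 2406 kWh × $0.327 = $786.76
Energy charge = $1,006.26; + service $6.00 = $1,012.26

$1012.26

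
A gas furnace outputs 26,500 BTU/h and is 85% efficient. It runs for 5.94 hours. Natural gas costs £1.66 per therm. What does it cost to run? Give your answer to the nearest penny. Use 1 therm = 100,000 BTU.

Heat delivered = 26,500 BTU/h × 5.94 h = 157,410 BTU
Gas input = 157,410 / 0.85 = 185,188 BTU
= 185,188 / 100,000 = 1.852 therm
Cost = 1.852 × £1.66/therm = £3.07

£3.07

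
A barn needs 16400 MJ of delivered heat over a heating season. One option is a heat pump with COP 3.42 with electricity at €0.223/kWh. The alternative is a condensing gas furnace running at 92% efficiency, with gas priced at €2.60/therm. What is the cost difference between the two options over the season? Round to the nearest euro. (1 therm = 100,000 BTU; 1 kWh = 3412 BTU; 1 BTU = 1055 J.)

€142

Heat load = 16400 MJ = 16,400,000,000 J / 1055 = 15,545,024 BTU
Gas: input = 15,545,024 / 0.92 = 16,896,765 BTU = 169 therm → 169 × €2.60 = €439.32
Heat pump: 15,545,024 BTU / 3412 = 4,556 kWh heat; / 3.42 = 1,332 kWh in → × €0.223 = €297.07
Difference = |€439.32 − €297.07| = €142.24 ≈ €142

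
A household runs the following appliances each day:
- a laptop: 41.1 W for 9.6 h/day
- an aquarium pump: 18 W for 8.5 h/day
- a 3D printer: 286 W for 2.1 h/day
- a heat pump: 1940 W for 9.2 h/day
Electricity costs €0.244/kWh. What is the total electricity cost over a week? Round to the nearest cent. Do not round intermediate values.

€32.45

laptop: 41.1 W × 9.6 h × 7 d = 2,762 Wh = 2.762 kWh
aquarium pump: 18 W × 8.5 h × 7 d = 1,071 Wh = 1.071 kWh
3D printer: 286 W × 2.1 h × 7 d = 4,204 Wh = 4.204 kWh
heat pump: 1940 W × 9.2 h × 7 d = 124,936 Wh = 124.9 kWh
Total energy = 2.762 + 1.071 + 4.204 + 124.9 = 133 kWh
Cost = 133 kWh × €0.244 = €32.45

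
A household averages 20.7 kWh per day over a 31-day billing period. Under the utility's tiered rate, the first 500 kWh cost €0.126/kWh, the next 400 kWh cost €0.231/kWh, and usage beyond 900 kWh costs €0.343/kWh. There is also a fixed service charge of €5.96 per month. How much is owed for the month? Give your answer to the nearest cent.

Usage = 20.7 kWh/day × 31 days = 641.7 kWh
First 500 kWh × €0.126 = €63.00
Next 141.7 kWh × €0.231 = €32.73
Remaining tier: 0 kWh (not reached)
Energy charge = €95.73; + service €5.96 = €101.69

€101.69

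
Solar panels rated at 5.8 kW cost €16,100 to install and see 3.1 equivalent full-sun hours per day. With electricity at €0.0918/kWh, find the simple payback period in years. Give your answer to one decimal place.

26.7 years

Daily generation = 5.8 kW × 3.1 h = 17.98 kWh
Annual generation = 17.98 × 365 = 6562.7 kWh
Annual savings = 6562.7 × €0.0918 = €602.46
Payback = €16,100 / €602.46 = 26.7 years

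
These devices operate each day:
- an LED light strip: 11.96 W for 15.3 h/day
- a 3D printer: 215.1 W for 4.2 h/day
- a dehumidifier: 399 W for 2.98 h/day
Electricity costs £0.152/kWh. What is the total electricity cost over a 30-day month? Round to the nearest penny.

LED light strip: 11.96 W × 15.3 h × 30 d = 5,490 Wh = 5.49 kWh
3D printer: 215.1 W × 4.2 h × 30 d = 27,103 Wh = 27.1 kWh
dehumidifier: 399 W × 2.98 h × 30 d = 35,671 Wh = 35.67 kWh
Total energy = 5.49 + 27.1 + 35.67 = 68.26 kWh
Cost = 68.26 kWh × £0.152 = £10.38

£10.38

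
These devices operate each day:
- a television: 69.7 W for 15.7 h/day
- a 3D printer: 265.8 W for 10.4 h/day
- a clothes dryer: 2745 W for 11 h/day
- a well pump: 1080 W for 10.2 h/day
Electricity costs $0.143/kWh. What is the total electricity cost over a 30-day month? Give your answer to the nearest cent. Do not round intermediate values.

television: 69.7 W × 15.7 h × 30 d = 32,829 Wh = 32.83 kWh
3D printer: 265.8 W × 10.4 h × 30 d = 82,930 Wh = 82.93 kWh
clothes dryer: 2745 W × 11 h × 30 d = 905,850 Wh = 905.9 kWh
well pump: 1080 W × 10.2 h × 30 d = 330,480 Wh = 330.5 kWh
Total energy = 32.83 + 82.93 + 905.9 + 330.5 = 1,352 kWh
Cost = 1,352 kWh × $0.143 = $193.35

$193.35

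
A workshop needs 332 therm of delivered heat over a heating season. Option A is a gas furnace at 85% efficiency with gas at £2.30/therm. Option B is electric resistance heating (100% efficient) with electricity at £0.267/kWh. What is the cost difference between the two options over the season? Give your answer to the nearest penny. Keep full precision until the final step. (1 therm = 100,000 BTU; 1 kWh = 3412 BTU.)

Heat load = 332 therm × 100,000 = 33,200,000 BTU
Gas: input = 33,200,000 / 0.85 = 39,058,824 BTU = 390.6 therm → 390.6 × £2.30 = £898.35
Electric: 33,200,000 BTU / 3412 = 9,730 kWh → × £0.267 = £2,598.01
Difference = |£898.35 − £2,598.01| = £1,699.65

£1699.65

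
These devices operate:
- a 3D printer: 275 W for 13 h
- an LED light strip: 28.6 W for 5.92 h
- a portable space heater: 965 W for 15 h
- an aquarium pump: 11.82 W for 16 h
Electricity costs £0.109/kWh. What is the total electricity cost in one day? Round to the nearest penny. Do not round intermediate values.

3D printer: 275 W × 13 h = 3,575 Wh = 3.575 kWh
LED light strip: 28.6 W × 5.92 h = 169 Wh = 0.1693 kWh
portable space heater: 965 W × 15 h = 14,475 Wh = 14.47 kWh
aquarium pump: 11.82 W × 16 h = 189 Wh = 0.1891 kWh
Total energy = 3.575 + 0.1693 + 14.47 + 0.1891 = 18.41 kWh
Cost = 18.41 kWh × £0.109 = £2.01

£2.01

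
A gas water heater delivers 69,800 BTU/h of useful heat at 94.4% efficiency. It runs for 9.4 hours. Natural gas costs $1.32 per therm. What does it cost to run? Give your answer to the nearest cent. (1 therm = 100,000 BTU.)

Heat delivered = 69,800 BTU/h × 9.4 h = 656,120 BTU
Gas input = 656,120 / 0.944 = 695,042 BTU
= 695,042 / 100,000 = 6.95 therm
Cost = 6.95 × $1.32/therm = $9.17

$9.17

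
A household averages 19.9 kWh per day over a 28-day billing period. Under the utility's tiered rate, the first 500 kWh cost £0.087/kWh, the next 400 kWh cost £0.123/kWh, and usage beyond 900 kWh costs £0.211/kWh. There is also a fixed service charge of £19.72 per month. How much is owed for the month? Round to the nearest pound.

£70

Usage = 19.9 kWh/day × 28 days = 557.2 kWh
First 500 kWh × £0.087 = £43.50
Next 57.2 kWh × £0.123 = £7.04
Remaining tier: 0 kWh (not reached)
Energy charge = £50.54; + service £19.72 = £70.26 ≈ £70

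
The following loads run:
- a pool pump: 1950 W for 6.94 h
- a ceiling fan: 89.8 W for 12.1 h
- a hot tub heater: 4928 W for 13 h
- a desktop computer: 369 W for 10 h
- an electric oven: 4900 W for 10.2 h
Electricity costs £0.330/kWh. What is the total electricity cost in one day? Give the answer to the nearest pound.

pool pump: 1950 W × 6.94 h = 13,533 Wh = 13.53 kWh
ceiling fan: 89.8 W × 12.1 h = 1,087 Wh = 1.087 kWh
hot tub heater: 4928 W × 13 h = 64,064 Wh = 64.06 kWh
desktop computer: 369 W × 10 h = 3,690 Wh = 3.69 kWh
electric oven: 4900 W × 10.2 h = 49,980 Wh = 49.98 kWh
Total energy = 13.53 + 1.087 + 64.06 + 3.69 + 49.98 = 132.4 kWh
Cost = 132.4 kWh × £0.330 = £43.68 ≈ £44

£44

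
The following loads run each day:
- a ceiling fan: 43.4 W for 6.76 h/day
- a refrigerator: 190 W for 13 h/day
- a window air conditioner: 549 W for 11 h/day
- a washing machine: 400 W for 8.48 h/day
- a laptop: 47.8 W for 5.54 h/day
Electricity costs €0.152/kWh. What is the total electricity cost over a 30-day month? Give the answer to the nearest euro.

ceiling fan: 43.4 W × 6.76 h × 30 d = 8,802 Wh = 8.802 kWh
refrigerator: 190 W × 13 h × 30 d = 74,100 Wh = 74.1 kWh
window air conditioner: 549 W × 11 h × 30 d = 181,170 Wh = 181.2 kWh
washing machine: 400 W × 8.48 h × 30 d = 101,760 Wh = 101.8 kWh
laptop: 47.8 W × 5.54 h × 30 d = 7,944 Wh = 7.944 kWh
Total energy = 8.802 + 74.1 + 181.2 + 101.8 + 7.944 = 373.8 kWh
Cost = 373.8 kWh × €0.152 = €56.81 ≈ €57

€57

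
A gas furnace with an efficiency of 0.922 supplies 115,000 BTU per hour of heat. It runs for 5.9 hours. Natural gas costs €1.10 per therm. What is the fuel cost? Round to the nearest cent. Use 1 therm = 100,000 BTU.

Heat delivered = 115,000 BTU/h × 5.9 h = 678,500 BTU
Gas input = 678,500 / 0.922 = 735,900 BTU
= 735,900 / 100,000 = 7.359 therm
Cost = 7.359 × €1.10/therm = €8.09

€8.09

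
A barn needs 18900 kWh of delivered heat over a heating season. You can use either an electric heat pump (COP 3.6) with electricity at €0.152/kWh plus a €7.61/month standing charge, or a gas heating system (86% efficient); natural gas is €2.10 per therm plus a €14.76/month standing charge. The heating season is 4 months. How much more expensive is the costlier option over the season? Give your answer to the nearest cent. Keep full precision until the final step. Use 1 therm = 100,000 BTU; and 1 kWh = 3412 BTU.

Heat load = 18900 kWh × 3412 = 64,486,800 BTU
Gas: input = 64,486,800 / 0.86 = 74,984,651 BTU = 749.8 therm → 749.8 × €2.10 = €1,574.68; + 4 × €14.76 standing = €1,633.72
Heat pump: 64,486,800 BTU / 3412 = 18,900 kWh heat; / 3.6 = 5,250 kWh in → × €0.152 = €798.00; + 4 × €7.61 standing = €828.44
Difference = |€1,633.72 − €828.44| = €805.28

€805.28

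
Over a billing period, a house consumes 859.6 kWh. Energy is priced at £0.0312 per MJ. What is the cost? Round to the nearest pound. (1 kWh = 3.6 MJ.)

859.6 kWh × (3.6 MJ/kWh) = 3,095 MJ
Cost = 3,095 MJ × £0.0312/MJ = £96.55 ≈ £97

£97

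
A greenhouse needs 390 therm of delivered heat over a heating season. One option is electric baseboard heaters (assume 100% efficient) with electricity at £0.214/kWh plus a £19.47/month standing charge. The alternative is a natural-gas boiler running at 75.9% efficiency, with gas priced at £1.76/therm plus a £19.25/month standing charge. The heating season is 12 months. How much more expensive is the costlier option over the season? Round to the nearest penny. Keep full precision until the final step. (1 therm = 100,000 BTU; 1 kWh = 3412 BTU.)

£1544.36

Heat load = 390 therm × 100,000 = 39,000,000 BTU
Gas: input = 39,000,000 / 0.759 = 51,383,399 BTU = 513.8 therm → 513.8 × £1.76 = £904.35; + 12 × £19.25 standing = £1,135.35
Electric: 39,000,000 BTU / 3412 = 11,430 kWh → × £0.214 = £2,446.07; + 12 × £19.47 standing = £2,679.71
Difference = |£1,135.35 − £2,679.71| = £1,544.36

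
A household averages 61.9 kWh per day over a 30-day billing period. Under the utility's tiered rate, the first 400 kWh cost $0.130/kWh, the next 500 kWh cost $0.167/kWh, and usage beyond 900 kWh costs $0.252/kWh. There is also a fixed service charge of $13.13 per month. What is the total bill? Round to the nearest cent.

Usage = 61.9 kWh/day × 30 days = 1857 kWh
First 400 kWh × $0.130 = $52.00
Next 500 kWh × $0.167 = $83.50
Remaining 957 kWh × $0.252 = $241.16
Energy charge = $376.66; + service $13.13 = $389.79

$389.79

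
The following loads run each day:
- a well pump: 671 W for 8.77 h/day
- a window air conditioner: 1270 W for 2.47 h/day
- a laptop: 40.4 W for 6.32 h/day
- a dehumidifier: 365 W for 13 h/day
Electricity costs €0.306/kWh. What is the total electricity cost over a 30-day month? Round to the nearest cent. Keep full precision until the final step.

€128.72

well pump: 671 W × 8.77 h × 30 d = 176,540 Wh = 176.5 kWh
window air conditioner: 1270 W × 2.47 h × 30 d = 94,107 Wh = 94.11 kWh
laptop: 40.4 W × 6.32 h × 30 d = 7,660 Wh = 7.66 kWh
dehumidifier: 365 W × 13 h × 30 d = 142,350 Wh = 142.3 kWh
Total energy = 176.5 + 94.11 + 7.66 + 142.3 = 420.7 kWh
Cost = 420.7 kWh × €0.306 = €128.72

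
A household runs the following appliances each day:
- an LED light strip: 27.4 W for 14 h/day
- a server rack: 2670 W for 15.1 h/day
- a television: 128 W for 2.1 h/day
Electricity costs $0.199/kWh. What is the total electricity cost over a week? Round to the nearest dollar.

$57

LED light strip: 27.4 W × 14 h × 7 d = 2,685 Wh = 2.685 kWh
server rack: 2670 W × 15.1 h × 7 d = 282,219 Wh = 282.2 kWh
television: 128 W × 2.1 h × 7 d = 1,882 Wh = 1.882 kWh
Total energy = 2.685 + 282.2 + 1.882 = 286.8 kWh
Cost = 286.8 kWh × $0.199 = $57.07 ≈ $57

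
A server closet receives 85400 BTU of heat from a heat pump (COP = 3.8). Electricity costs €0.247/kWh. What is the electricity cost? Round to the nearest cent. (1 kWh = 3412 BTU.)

€1.63

Heat delivered = 85,400 BTU / 3412 = 25.03 kWh
Electrical input = 25.03 kWh / 3.8 = 6.587 kWh
Cost = 6.587 × €0.247/kWh = €1.63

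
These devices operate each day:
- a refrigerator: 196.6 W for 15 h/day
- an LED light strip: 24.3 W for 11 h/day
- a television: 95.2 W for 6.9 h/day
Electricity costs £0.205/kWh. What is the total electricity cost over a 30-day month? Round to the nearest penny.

refrigerator: 196.6 W × 15 h × 30 d = 88,470 Wh = 88.47 kWh
LED light strip: 24.3 W × 11 h × 30 d = 8,019 Wh = 8.019 kWh
television: 95.2 W × 6.9 h × 30 d = 19,706 Wh = 19.71 kWh
Total energy = 88.47 + 8.019 + 19.71 = 116.2 kWh
Cost = 116.2 kWh × £0.205 = £23.82

£23.82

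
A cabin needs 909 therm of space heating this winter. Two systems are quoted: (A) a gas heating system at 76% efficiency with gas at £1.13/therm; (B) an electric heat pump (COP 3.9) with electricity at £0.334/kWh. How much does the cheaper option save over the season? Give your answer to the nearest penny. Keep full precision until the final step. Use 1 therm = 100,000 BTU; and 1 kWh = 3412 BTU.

Heat load = 909 therm × 100,000 = 90,900,000 BTU
Gas: input = 90,900,000 / 0.76 = 119,605,263 BTU = 1,196 therm → 1,196 × £1.13 = £1,351.54
Heat pump: 90,900,000 BTU / 3412 = 26,640 kWh heat; / 3.9 = 6,831 kWh in → × £0.334 = £2,281.59
Difference = |£1,351.54 − £2,281.59| = £930.05

£930.05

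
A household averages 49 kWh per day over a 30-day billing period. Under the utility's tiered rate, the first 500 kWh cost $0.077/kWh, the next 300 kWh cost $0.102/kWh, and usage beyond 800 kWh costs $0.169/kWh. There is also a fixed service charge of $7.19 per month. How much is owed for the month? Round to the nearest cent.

$189.52

Usage = 49 kWh/day × 30 days = 1470 kWh
First 500 kWh × $0.077 = $38.50
Next 300 kWh × $0.102 = $30.60
Remaining 670 kWh × $0.169 = $113.23
Energy charge = $182.33; + service $7.19 = $189.52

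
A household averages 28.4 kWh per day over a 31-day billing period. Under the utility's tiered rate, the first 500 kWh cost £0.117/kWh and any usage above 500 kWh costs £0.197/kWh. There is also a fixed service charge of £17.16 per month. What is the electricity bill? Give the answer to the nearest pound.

£151

Usage = 28.4 kWh/day × 31 days = 880.4 kWh
First 500 kWh × £0.117 = £58.50
Remaining 380.4 kWh × £0.197 = £74.94
Energy charge = £133.44; + service £17.16 = £150.60 ≈ £151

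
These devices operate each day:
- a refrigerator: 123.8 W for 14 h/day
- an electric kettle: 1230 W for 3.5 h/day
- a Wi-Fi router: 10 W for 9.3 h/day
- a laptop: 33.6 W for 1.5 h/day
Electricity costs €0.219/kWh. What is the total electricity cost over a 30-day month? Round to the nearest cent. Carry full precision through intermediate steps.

€40.61

refrigerator: 123.8 W × 14 h × 30 d = 51,996 Wh = 52 kWh
electric kettle: 1230 W × 3.5 h × 30 d = 129,150 Wh = 129.2 kWh
Wi-Fi router: 10 W × 9.3 h × 30 d = 2,790 Wh = 2.79 kWh
laptop: 33.6 W × 1.5 h × 30 d = 1,512 Wh = 1.512 kWh
Total energy = 52 + 129.2 + 2.79 + 1.512 = 185.4 kWh
Cost = 185.4 kWh × €0.219 = €40.61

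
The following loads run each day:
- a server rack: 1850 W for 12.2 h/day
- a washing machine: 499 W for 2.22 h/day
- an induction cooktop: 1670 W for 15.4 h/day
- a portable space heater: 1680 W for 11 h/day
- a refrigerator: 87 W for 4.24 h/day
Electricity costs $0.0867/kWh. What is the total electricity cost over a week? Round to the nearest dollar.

server rack: 1850 W × 12.2 h × 7 d = 157,990 Wh = 158 kWh
washing machine: 499 W × 2.22 h × 7 d = 7,754 Wh = 7.754 kWh
induction cooktop: 1670 W × 15.4 h × 7 d = 180,026 Wh = 180 kWh
portable space heater: 1680 W × 11 h × 7 d = 129,360 Wh = 129.4 kWh
refrigerator: 87 W × 4.24 h × 7 d = 2,582 Wh = 2.582 kWh
Total energy = 158 + 7.754 + 180 + 129.4 + 2.582 = 477.7 kWh
Cost = 477.7 kWh × $0.0867 = $41.42 ≈ $41

$41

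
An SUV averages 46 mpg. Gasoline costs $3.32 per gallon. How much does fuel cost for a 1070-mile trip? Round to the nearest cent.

Fuel = 1070 mi / 46 mpg = 23.26 gal
Cost = 23.26 gal × $3.32/gal = $77.23

$77.23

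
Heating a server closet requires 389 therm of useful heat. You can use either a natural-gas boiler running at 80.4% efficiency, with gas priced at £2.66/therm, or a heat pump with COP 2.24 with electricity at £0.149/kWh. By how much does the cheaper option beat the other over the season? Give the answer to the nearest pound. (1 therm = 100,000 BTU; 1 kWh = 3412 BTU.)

Heat load = 389 therm × 100,000 = 38,900,000 BTU
Gas: input = 38,900,000 / 0.804 = 48,383,085 BTU = 483.8 therm → 483.8 × £2.66 = £1,286.99
Heat pump: 38,900,000 BTU / 3412 = 11,400 kWh heat; / 2.24 = 5,090 kWh in → × £0.149 = £758.37
Difference = |£1,286.99 − £758.37| = £528.62 ≈ £529

£529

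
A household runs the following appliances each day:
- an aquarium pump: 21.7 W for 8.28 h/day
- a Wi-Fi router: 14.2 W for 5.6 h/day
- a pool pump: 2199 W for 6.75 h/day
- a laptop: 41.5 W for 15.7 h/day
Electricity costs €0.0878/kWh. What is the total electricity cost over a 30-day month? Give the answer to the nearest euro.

aquarium pump: 21.7 W × 8.28 h × 30 d = 5,390 Wh = 5.39 kWh
Wi-Fi router: 14.2 W × 5.6 h × 30 d = 2,386 Wh = 2.386 kWh
pool pump: 2199 W × 6.75 h × 30 d = 445,298 Wh = 445.3 kWh
laptop: 41.5 W × 15.7 h × 30 d = 19,546 Wh = 19.55 kWh
Total energy = 5.39 + 2.386 + 445.3 + 19.55 = 472.6 kWh
Cost = 472.6 kWh × €0.0878 = €41.50 ≈ €41

€41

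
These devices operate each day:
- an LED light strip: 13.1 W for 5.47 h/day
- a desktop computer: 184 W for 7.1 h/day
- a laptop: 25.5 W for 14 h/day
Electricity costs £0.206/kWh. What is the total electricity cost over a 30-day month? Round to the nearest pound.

£11

LED light strip: 13.1 W × 5.47 h × 30 d = 2,150 Wh = 2.15 kWh
desktop computer: 184 W × 7.1 h × 30 d = 39,192 Wh = 39.19 kWh
laptop: 25.5 W × 14 h × 30 d = 10,710 Wh = 10.71 kWh
Total energy = 2.15 + 39.19 + 10.71 = 52.05 kWh
Cost = 52.05 kWh × £0.206 = £10.72 ≈ £11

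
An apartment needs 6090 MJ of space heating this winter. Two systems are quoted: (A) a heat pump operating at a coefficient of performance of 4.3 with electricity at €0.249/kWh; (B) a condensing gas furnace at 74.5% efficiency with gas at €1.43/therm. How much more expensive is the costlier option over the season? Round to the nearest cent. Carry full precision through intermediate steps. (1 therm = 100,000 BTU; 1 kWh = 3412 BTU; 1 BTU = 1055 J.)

€12.83

Heat load = 6090 MJ = 6,090,000,000 J / 1055 = 5,772,512 BTU
Gas: input = 5,772,512 / 0.745 = 7,748,338 BTU = 77.48 therm → 77.48 × €1.43 = €110.80
Heat pump: 5,772,512 BTU / 3412 = 1,692 kWh heat; / 4.3 = 393.4 kWh in → × €0.249 = €97.97
Difference = |€110.80 − €97.97| = €12.83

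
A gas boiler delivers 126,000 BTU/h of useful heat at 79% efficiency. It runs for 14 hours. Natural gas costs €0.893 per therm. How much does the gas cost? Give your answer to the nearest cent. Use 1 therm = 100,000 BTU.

€19.94

Heat delivered = 126,000 BTU/h × 14 h = 1,764,000 BTU
Gas input = 1,764,000 / 0.79 = 2,232,911 BTU
= 2,232,911 / 100,000 = 22.33 therm
Cost = 22.33 × €0.893/therm = €19.94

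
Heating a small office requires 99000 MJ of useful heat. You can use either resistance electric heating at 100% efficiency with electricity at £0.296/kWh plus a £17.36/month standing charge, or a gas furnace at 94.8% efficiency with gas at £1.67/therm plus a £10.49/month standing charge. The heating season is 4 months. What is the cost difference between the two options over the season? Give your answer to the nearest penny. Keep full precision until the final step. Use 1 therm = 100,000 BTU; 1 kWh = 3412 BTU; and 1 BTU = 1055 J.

Heat load = 99000 MJ = 99,000,000,000 J / 1055 = 93,838,863 BTU
Gas: input = 93,838,863 / 0.948 = 98,986,142 BTU = 989.9 therm → 989.9 × £1.67 = £1,653.07; + 4 × £10.49 standing = £1,695.03
Electric: 93,838,863 BTU / 3412 = 27,500 kWh → × £0.296 = £8,140.77; + 4 × £17.36 standing = £8,210.21
Difference = |£1,695.03 − £8,210.21| = £6,515.18

£6515.18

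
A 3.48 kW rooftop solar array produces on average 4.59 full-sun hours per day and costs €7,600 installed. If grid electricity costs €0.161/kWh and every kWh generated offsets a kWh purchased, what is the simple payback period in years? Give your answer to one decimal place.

Daily generation = 3.48 kW × 4.59 h = 15.97 kWh
Annual generation = 15.97 × 365 = 5830.2 kWh
Annual savings = 5830.2 × €0.161 = €938.67
Payback = €7,600 / €938.67 = 8.1 years

8.1 years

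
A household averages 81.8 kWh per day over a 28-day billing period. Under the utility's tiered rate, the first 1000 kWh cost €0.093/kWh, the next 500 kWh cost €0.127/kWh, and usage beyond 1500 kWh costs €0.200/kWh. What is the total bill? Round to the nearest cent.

€314.58

Usage = 81.8 kWh/day × 28 days = 2290.4 kWh
First 1000 kWh × €0.093 = €93.00
Next 500 kWh × €0.127 = €63.50
Remaining 790.4 kWh × €0.200 = €158.08
Total = €314.58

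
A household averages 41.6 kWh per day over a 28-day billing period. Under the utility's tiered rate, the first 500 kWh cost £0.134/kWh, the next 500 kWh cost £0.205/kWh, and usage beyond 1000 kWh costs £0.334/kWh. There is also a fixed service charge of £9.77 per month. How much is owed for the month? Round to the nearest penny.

Usage = 41.6 kWh/day × 28 days = 1164.8 kWh
First 500 kWh × £0.134 = £67.00
Next 500 kWh × £0.205 = £102.50
Remaining 164.8 kWh × £0.334 = £55.04
Energy charge = £224.54; + service £9.77 = £234.31

£234.31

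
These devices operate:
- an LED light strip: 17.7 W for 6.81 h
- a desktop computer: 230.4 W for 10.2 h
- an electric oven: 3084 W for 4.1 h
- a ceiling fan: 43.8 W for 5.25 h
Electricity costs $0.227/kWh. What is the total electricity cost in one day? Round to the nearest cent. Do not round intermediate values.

LED light strip: 17.7 W × 6.81 h = 121 Wh = 0.1205 kWh
desktop computer: 230.4 W × 10.2 h = 2,350 Wh = 2.35 kWh
electric oven: 3084 W × 4.1 h = 12,644 Wh = 12.64 kWh
ceiling fan: 43.8 W × 5.25 h = 230 Wh = 0.2299 kWh
Total energy = 0.1205 + 2.35 + 12.64 + 0.2299 = 15.34 kWh
Cost = 15.34 kWh × $0.227 = $3.48

$3.48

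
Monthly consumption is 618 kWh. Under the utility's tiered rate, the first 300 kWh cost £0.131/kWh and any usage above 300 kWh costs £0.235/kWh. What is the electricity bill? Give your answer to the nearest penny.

First 300 kWh × £0.131 = £39.30
Remaining 318 kWh × £0.235 = £74.73
Total = £114.03

£114.03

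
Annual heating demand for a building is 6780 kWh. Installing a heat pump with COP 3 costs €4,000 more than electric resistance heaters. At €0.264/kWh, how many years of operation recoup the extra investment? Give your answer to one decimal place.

3.4 years

Resistance: 6780 kWh × €0.264 = €1,789.92/yr
Heat pump: 6780 / 3 = 2260 kWh in → × €0.264 = €596.64/yr
Annual savings = €1,193.28
Payback = €4,000 / €1,193.28 = 3.35 years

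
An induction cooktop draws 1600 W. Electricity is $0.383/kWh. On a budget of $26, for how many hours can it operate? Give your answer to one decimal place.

Energy budget = $26 / $0.383 per kWh = 67.89 kWh = 67,885 Wh
Runtime = 67,885 Wh / 1600 W = 42.43 h

42.4 h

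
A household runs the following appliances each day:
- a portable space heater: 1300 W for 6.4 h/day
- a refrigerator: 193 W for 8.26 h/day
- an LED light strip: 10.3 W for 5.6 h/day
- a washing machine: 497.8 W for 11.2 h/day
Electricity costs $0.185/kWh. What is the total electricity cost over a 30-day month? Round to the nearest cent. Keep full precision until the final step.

portable space heater: 1300 W × 6.4 h × 30 d = 249,600 Wh = 249.6 kWh
refrigerator: 193 W × 8.26 h × 30 d = 47,825 Wh = 47.83 kWh
LED light strip: 10.3 W × 5.6 h × 30 d = 1,730 Wh = 1.73 kWh
washing machine: 497.8 W × 11.2 h × 30 d = 167,261 Wh = 167.3 kWh
Total energy = 249.6 + 47.83 + 1.73 + 167.3 = 466.4 kWh
Cost = 466.4 kWh × $0.185 = $86.29

$86.29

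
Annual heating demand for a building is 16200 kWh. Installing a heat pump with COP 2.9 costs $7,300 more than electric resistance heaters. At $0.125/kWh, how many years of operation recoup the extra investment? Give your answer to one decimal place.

5.5 years

Resistance: 16200 kWh × $0.125 = $2,025.00/yr
Heat pump: 16200 / 2.9 = 5586 kWh in → × $0.125 = $698.28/yr
Annual savings = $1,326.72
Payback = $7,300 / $1,326.72 = 5.5 years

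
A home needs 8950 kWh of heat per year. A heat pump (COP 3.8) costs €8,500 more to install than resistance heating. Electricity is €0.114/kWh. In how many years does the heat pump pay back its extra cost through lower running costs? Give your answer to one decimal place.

Resistance: 8950 kWh × €0.114 = €1,020.30/yr
Heat pump: 8950 / 3.8 = 2355 kWh in → × €0.114 = €268.50/yr
Annual savings = €751.80
Payback = €8,500 / €751.80 = 11.3 years

11.3 years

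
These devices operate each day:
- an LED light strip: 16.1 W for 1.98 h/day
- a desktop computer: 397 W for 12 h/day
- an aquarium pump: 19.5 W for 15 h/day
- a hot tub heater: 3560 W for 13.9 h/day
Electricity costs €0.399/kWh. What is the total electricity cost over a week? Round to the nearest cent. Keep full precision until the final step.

LED light strip: 16.1 W × 1.98 h × 7 d = 223 Wh = 0.2231 kWh
desktop computer: 397 W × 12 h × 7 d = 33,348 Wh = 33.35 kWh
aquarium pump: 19.5 W × 15 h × 7 d = 2,048 Wh = 2.047 kWh
hot tub heater: 3560 W × 13.9 h × 7 d = 346,388 Wh = 346.4 kWh
Total energy = 0.2231 + 33.35 + 2.047 + 346.4 = 382 kWh
Cost = 382 kWh × €0.399 = €152.42

€152.42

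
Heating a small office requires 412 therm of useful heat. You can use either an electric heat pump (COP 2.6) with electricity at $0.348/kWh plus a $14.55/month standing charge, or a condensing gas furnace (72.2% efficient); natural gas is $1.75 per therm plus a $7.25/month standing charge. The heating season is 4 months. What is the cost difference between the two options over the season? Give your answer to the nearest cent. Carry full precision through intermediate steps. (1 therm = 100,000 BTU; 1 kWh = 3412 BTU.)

$646.78

Heat load = 412 therm × 100,000 = 41,200,000 BTU
Gas: input = 41,200,000 / 0.722 = 57,063,712 BTU = 570.6 therm → 570.6 × $1.75 = $998.61; + 4 × $7.25 standing = $1,027.61
Heat pump: 41,200,000 BTU / 3412 = 12,080 kWh heat; / 2.6 = 4,644 kWh in → × $0.348 = $1,616.20; + 4 × $14.55 standing = $1,674.40
Difference = |$1,027.61 − $1,674.40| = $646.78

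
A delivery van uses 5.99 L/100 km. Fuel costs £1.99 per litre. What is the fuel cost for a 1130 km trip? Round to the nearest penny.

£134.70

Fuel = 5.99 L/100 km × 1130 km / 100 = 67.69 L
Cost = 67.69 L × £1.99/L = £134.70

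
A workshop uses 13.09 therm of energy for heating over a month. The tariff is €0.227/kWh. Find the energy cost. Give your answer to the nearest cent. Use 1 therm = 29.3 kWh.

13.09 therm × (29.3 kWh/therm) = 383.5 kWh
Cost = 383.5 kWh × €0.227/kWh = €87.06

€87.06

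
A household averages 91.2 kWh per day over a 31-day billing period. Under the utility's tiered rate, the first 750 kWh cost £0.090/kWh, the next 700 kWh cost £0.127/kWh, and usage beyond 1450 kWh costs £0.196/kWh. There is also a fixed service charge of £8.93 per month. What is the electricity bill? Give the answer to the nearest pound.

£435

Usage = 91.2 kWh/day × 31 days = 2827.2 kWh
First 750 kWh × £0.090 = £67.50
Next 700 kWh × £0.127 = £88.90
Remaining 1377.2 kWh × £0.196 = £269.93
Energy charge = £426.33; + service £8.93 = £435.26 ≈ £435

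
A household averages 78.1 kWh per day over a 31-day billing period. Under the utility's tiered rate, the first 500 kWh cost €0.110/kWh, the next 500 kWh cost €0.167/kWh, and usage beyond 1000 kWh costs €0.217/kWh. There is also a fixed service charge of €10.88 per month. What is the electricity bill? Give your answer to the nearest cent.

Usage = 78.1 kWh/day × 31 days = 2421.1 kWh
First 500 kWh × €0.110 = €55.00
Next 500 kWh × €0.167 = €83.50
Remaining 1421.1 kWh × €0.217 = €308.38
Energy charge = €446.88; + service €10.88 = €457.76

€457.76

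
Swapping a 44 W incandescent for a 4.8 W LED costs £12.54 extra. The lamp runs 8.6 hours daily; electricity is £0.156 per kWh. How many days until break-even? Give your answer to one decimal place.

Power saved = 44 − 4.8 = 39.2 W
Daily energy saved = 39.2 W × 8.6 h = 337.1 Wh = 0.33712 kWh
Daily savings = 0.33712 × £0.156 = £0.0526
Payback = £12.54 / £0.0526 per day = 238.4 days

238.4 days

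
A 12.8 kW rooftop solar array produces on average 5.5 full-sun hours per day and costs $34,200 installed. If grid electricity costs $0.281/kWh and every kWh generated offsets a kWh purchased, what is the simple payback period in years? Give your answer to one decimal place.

4.7 years

Daily generation = 12.8 kW × 5.5 h = 70.4 kWh
Annual generation = 70.4 × 365 = 25696 kWh
Annual savings = 25696 × $0.281 = $7,220.58
Payback = $34,200 / $7,220.58 = 4.74 years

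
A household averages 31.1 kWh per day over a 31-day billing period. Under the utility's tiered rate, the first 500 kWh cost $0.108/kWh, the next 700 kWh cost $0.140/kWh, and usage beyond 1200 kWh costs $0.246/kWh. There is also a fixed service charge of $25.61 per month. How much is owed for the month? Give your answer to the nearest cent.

$144.58

Usage = 31.1 kWh/day × 31 days = 964.1 kWh
First 500 kWh × $0.108 = $54.00
Next 464.1 kWh × $0.140 = $64.97
Remaining tier: 0 kWh (not reached)
Energy charge = $118.97; + service $25.61 = $144.58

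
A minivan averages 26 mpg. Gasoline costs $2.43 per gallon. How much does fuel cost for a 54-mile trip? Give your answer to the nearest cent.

$5.05

Fuel = 54 mi / 26 mpg = 2.077 gal
Cost = 2.077 gal × $2.43/gal = $5.05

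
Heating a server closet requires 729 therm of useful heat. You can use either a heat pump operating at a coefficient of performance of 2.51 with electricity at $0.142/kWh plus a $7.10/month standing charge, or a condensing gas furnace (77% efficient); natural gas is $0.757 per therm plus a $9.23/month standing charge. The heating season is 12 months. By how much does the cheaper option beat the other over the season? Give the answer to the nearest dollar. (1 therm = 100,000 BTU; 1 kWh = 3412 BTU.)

$466

Heat load = 729 therm × 100,000 = 72,900,000 BTU
Gas: input = 72,900,000 / 0.77 = 94,675,325 BTU = 946.8 therm → 946.8 × $0.757 = $716.69; + 12 × $9.23 standing = $827.45
Heat pump: 72,900,000 BTU / 3412 = 21,370 kWh heat; / 2.51 = 8,512 kWh in → × $0.142 = $1,208.74; + 12 × $7.10 standing = $1,293.94
Difference = |$827.45 − $1,293.94| = $466.49 ≈ $466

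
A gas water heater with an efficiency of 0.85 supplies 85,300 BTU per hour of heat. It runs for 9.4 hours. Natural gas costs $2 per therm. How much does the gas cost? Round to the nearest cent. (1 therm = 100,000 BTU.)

Heat delivered = 85,300 BTU/h × 9.4 h = 801,820 BTU
Gas input = 801,820 / 0.85 = 943,318 BTU
= 943,318 / 100,000 = 9.433 therm
Cost = 9.433 × $2/therm = $18.87

$18.87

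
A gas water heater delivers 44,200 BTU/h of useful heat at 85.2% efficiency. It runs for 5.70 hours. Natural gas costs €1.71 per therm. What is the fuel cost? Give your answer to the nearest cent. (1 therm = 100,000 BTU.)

€5.06

Heat delivered = 44,200 BTU/h × 5.70 h = 251,940 BTU
Gas input = 251,940 / 0.852 = 295,704 BTU
= 295,704 / 100,000 = 2.957 therm
Cost = 2.957 × €1.71/therm = €5.06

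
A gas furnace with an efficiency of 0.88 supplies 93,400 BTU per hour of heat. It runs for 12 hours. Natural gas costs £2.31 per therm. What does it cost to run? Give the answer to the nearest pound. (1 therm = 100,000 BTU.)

£29

Heat delivered = 93,400 BTU/h × 12 h = 1,120,800 BTU
Gas input = 1,120,800 / 0.88 = 1,273,636 BTU
= 1,273,636 / 100,000 = 12.74 therm
Cost = 12.74 × £2.31/therm = £29.42 ≈ £29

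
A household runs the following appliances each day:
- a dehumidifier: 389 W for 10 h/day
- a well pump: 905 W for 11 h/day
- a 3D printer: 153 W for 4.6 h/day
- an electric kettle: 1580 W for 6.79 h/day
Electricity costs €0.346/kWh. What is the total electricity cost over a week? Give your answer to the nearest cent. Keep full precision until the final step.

€61.22

dehumidifier: 389 W × 10 h × 7 d = 27,230 Wh = 27.23 kWh
well pump: 905 W × 11 h × 7 d = 69,685 Wh = 69.69 kWh
3D printer: 153 W × 4.6 h × 7 d = 4,927 Wh = 4.927 kWh
electric kettle: 1580 W × 6.79 h × 7 d = 75,097 Wh = 75.1 kWh
Total energy = 27.23 + 69.69 + 4.927 + 75.1 = 176.9 kWh
Cost = 176.9 kWh × €0.346 = €61.22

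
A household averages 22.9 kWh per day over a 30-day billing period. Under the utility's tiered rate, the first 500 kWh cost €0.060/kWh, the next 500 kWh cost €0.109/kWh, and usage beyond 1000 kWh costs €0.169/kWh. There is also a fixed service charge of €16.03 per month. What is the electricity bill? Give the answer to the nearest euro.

€66

Usage = 22.9 kWh/day × 30 days = 687 kWh
First 500 kWh × €0.060 = €30.00
Next 187 kWh × €0.109 = €20.38
Remaining tier: 0 kWh (not reached)
Energy charge = €50.38; + service €16.03 = €66.41 ≈ €66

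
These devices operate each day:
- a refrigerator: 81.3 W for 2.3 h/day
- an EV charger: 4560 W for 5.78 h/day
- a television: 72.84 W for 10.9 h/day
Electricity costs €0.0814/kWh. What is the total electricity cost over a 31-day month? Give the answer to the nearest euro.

€69

refrigerator: 81.3 W × 2.3 h × 31 d = 5,797 Wh = 5.797 kWh
EV charger: 4560 W × 5.78 h × 31 d = 817,061 Wh = 817.1 kWh
television: 72.84 W × 10.9 h × 31 d = 24,613 Wh = 24.61 kWh
Total energy = 5.797 + 817.1 + 24.61 = 847.5 kWh
Cost = 847.5 kWh × €0.0814 = €68.98 ≈ €69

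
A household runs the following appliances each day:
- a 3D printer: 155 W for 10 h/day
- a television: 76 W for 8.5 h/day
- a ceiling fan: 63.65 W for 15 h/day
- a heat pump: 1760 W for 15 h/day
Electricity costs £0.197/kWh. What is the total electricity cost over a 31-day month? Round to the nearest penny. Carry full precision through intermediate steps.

3D printer: 155 W × 10 h × 31 d = 48,050 Wh = 48.05 kWh
television: 76 W × 8.5 h × 31 d = 20,026 Wh = 20.03 kWh
ceiling fan: 63.65 W × 15 h × 31 d = 29,597 Wh = 29.6 kWh
heat pump: 1760 W × 15 h × 31 d = 818,400 Wh = 818.4 kWh
Total energy = 48.05 + 20.03 + 29.6 + 818.4 = 916.1 kWh
Cost = 916.1 kWh × £0.197 = £180.47

£180.47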